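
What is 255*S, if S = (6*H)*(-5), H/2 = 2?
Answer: -30600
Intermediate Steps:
H = 4 (H = 2*2 = 4)
S = -120 (S = (6*4)*(-5) = 24*(-5) = -120)
255*S = 255*(-120) = -30600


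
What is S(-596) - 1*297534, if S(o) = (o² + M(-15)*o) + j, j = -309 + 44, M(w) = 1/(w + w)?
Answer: 861553/15 ≈ 57437.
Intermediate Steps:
M(w) = 1/(2*w)
j = -265
S(o) = -265 + o² - o/30 (S(o) = (o² + ((½)/(-15))*o) - 265 = (o² + ((½)*(-1/15))*o) - 265 = (o² - o/30) - 265 = -265 + o² - o/30)
S(-596) - 1*297534 = (-265 + (-596)² - 1/30*(-596)) - 1*297534 = (-265 + 355216 + 298/15) - 297534 = 5324563/15 - 297534 = 861553/15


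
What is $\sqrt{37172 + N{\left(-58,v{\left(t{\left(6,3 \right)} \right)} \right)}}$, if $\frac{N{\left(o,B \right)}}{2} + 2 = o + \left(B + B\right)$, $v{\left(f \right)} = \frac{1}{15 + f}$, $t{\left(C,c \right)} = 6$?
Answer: $\frac{4 \sqrt{1021251}}{21} \approx 192.49$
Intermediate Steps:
$N{\left(o,B \right)} = -4 + 2 o + 4 B$ ($N{\left(o,B \right)} = -4 + 2 \left(o + \left(B + B\right)\right) = -4 + 2 \left(o + 2 B\right) = -4 + \left(2 o + 4 B\right) = -4 + 2 o + 4 B$)
$\sqrt{37172 + N{\left(-58,v{\left(t{\left(6,3 \right)} \right)} \right)}} = \sqrt{37172 + \left(-4 + 2 \left(-58\right) + \frac{4}{15 + 6}\right)} = \sqrt{37172 - \left(120 - \frac{4}{21}\right)} = \sqrt{37172 - \frac{2516}{21}} = \sqrt{\frac{778096}{21}} = \frac{4 \sqrt{1021251}}{21}$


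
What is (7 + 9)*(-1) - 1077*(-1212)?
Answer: 1305308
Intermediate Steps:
(7 + 9)*(-1) - 1077*(-1212) = 16*(-1) + 1305324 = -16 + 1305324 = 1305308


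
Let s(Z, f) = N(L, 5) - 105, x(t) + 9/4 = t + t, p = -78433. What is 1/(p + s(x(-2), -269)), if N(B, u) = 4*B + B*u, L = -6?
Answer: -1/78592 ≈ -1.2724e-5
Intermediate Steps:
x(t) = -9/4 + 2*t (x(t) = -9/4 + (t + t) = -9/4 + 2*t)
s(Z, f) = -159 (s(Z, f) = -6*(4 + 5) - 105 = -6*9 - 105 = -54 - 105 = -159)
1/(p + s(x(-2), -269)) = 1/(-78433 - 159) = 1/(-78592) = -1/78592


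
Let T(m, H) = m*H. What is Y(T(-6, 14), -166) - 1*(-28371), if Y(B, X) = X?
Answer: 28205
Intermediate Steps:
T(m, H) = H*m
Y(T(-6, 14), -166) - 1*(-28371) = -166 - 1*(-28371) = -166 + 28371 = 28205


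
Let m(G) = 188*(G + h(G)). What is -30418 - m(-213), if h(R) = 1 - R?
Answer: -30606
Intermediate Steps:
m(G) = 188 (m(G) = 188*(G + (1 - G)) = 188*1 = 188)
-30418 - m(-213) = -30418 - 1*188 = -30418 - 188 = -30606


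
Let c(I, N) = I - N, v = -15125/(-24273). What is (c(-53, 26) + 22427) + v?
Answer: 542468129/24273 ≈ 22349.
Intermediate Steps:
v = 15125/24273 (v = -15125*(-1/24273) = 15125/24273 ≈ 0.62312)
(c(-53, 26) + 22427) + v = ((-53 - 1*26) + 22427) + 15125/24273 = ((-53 - 26) + 22427) + 15125/24273 = (-79 + 22427) + 15125/24273 = 22348 + 15125/24273 = 542468129/24273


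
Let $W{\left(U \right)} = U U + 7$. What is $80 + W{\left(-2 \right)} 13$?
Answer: $223$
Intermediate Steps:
$W{\left(U \right)} = 7 + U^{2}$ ($W{\left(U \right)} = U^{2} + 7 = 7 + U^{2}$)
$80 + W{\left(-2 \right)} 13 = 80 + \left(7 + \left(-2\right)^{2}\right) 13 = 80 + \left(7 + 4\right) 13 = 80 + 11 \cdot 13 = 80 + 143 = 223$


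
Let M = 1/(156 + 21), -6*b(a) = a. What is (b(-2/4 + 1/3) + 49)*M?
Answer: 1765/6372 ≈ 0.27699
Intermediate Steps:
b(a) = -a/6
M = 1/177 ≈ 0.0056497
(b(-2/4 + 1/3) + 49)*M = (-(-2/4 + 1/3)/6 + 49)*(1/177) = (-(-2*¼ + 1*(⅓))/6 + 49)*(1/177) = (-(-½ + ⅓)/6 + 49)*(1/177) = (-⅙*(-⅙) + 49)*(1/177) = (1/36 + 49)*(1/177) = (1765/36)*(1/177) = 1765/6372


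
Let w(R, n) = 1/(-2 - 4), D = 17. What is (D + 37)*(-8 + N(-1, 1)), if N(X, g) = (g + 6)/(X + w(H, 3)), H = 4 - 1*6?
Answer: -756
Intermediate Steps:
H = -2 (H = 4 - 6 = -2)
w(R, n) = -⅙ (w(R, n) = 1/(-6) = -⅙)
N(X, g) = (6 + g)/(-⅙ + X) (N(X, g) = (g + 6)/(X - ⅙) = (6 + g)/(-⅙ + X))
(D + 37)*(-8 + N(-1, 1)) = (17 + 37)*(-8 + 6*(6 + 1)/(-1 + 6*(-1))) = 54*(-8 + 6*7/(-1 - 6)) = 54*(-8 + 6*7/(-7)) = 54*(-8 + 6*(-⅐)*7) = 54*(-8 - 6) = 54*(-14) = -756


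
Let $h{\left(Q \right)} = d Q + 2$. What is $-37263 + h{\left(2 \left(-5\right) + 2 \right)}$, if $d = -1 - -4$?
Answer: $-37285$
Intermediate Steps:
$d = 3$ ($d = -1 + 4 = 3$)
$h{\left(Q \right)} = 2 + 3 Q$ ($h{\left(Q \right)} = 3 Q + 2 = 2 + 3 Q$)
$-37263 + h{\left(2 \left(-5\right) + 2 \right)} = -37263 + \left(2 + 3 \left(2 \left(-5\right) + 2\right)\right) = -37263 + \left(2 + 3 \left(-10 + 2\right)\right) = -37263 + \left(2 + 3 \left(-8\right)\right) = -37263 + \left(2 - 24\right) = -37263 - 22 = -37285$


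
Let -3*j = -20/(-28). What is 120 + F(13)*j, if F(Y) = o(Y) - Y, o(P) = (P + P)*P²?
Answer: -19385/21 ≈ -923.10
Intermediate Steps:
o(P) = 2*P³ (o(P) = (2*P)*P² = 2*P³)
j = -5/21 (j = -(-20)/(3*(-28)) = -(-20)*(-1)/(3*28) = -⅓*5/7 = -5/21 ≈ -0.23810)
F(Y) = -Y + 2*Y³ (F(Y) = 2*Y³ - Y = -Y + 2*Y³)
120 + F(13)*j = 120 + (-1*13 + 2*13³)*(-5/21) = 120 + (-13 + 2*2197)*(-5/21) = 120 + (-13 + 4394)*(-5/21) = 120 + 4381*(-5/21) = 120 - 21905/21 = -19385/21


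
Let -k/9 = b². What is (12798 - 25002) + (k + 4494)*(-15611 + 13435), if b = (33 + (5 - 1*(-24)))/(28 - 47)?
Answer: -3459323532/361 ≈ -9.5826e+6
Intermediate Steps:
b = -62/19 (b = (33 + (5 + 24))/(-19) = (33 + 29)*(-1/19) = 62*(-1/19) = -62/19 ≈ -3.2632)
k = -34596/361 (k = -9*(-62/19)² = -9*3844/361 = -34596/361 ≈ -95.834)
(12798 - 25002) + (k + 4494)*(-15611 + 13435) = (12798 - 25002) + (-34596/361 + 4494)*(-15611 + 13435) = -12204 + (1587738/361)*(-2176) = -12204 - 3454917888/361 = -3459323532/361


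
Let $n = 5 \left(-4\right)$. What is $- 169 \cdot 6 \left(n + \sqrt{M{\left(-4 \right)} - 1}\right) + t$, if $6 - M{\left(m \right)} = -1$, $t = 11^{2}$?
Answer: $20401 - 1014 \sqrt{6} \approx 17917.0$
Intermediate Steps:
$t = 121$
$M{\left(m \right)} = 7$ ($M{\left(m \right)} = 6 - -1 = 6 + 1 = 7$)
$n = -20$
$- 169 \cdot 6 \left(n + \sqrt{M{\left(-4 \right)} - 1}\right) + t = - 169 \cdot 6 \left(-20 + \sqrt{7 - 1}\right) + 121 = - 169 \cdot 6 \left(-20 + \sqrt{6}\right) + 121 = - 169 \left(-120 + 6 \sqrt{6}\right) + 121 = \left(20280 - 1014 \sqrt{6}\right) + 121 = 20401 - 1014 \sqrt{6}$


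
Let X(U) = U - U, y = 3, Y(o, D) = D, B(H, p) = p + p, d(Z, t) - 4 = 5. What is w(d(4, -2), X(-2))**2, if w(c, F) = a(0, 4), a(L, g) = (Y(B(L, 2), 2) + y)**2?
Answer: 625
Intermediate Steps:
d(Z, t) = 9 (d(Z, t) = 4 + 5 = 9)
B(H, p) = 2*p
X(U) = 0
a(L, g) = 25 (a(L, g) = (2 + 3)**2 = 5**2 = 25)
w(c, F) = 25
w(d(4, -2), X(-2))**2 = 25**2 = 625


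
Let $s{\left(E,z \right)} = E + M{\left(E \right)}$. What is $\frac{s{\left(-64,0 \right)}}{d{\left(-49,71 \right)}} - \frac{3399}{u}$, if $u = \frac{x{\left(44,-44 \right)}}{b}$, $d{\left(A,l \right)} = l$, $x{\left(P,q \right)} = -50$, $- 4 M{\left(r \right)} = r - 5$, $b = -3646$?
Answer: $- \frac{1759775743}{7100} \approx -2.4786 \cdot 10^{5}$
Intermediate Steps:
$M{\left(r \right)} = \frac{5}{4} - \frac{r}{4}$ ($M{\left(r \right)} = - \frac{r - 5}{4} = - \frac{-5 + r}{4} = \frac{5}{4} - \frac{r}{4}$)
$s{\left(E,z \right)} = \frac{5}{4} + \frac{3 E}{4}$ ($s{\left(E,z \right)} = E - \left(- \frac{5}{4} + \frac{E}{4}\right) = \frac{5}{4} + \frac{3 E}{4}$)
$u = \frac{25}{1823}$ ($u = - \frac{50}{-3646} = \left(-50\right) \left(- \frac{1}{3646}\right) = \frac{25}{1823} \approx 0.013714$)
$\frac{s{\left(-64,0 \right)}}{d{\left(-49,71 \right)}} - \frac{3399}{u} = \frac{\frac{5}{4} + \frac{3}{4} \left(-64\right)}{71} - \frac{3399}{\frac{25}{1823}} = \left(\frac{5}{4} - 48\right) \frac{1}{71} - \frac{6196377}{25} = \left(- \frac{187}{4}\right) \frac{1}{71} - \frac{6196377}{25} = - \frac{187}{284} - \frac{6196377}{25} = - \frac{1759775743}{7100}$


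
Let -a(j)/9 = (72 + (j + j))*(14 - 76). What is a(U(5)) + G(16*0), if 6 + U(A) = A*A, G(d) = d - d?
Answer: 61380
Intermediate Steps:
G(d) = 0
U(A) = -6 + A² (U(A) = -6 + A*A = -6 + A²)
a(j) = 40176 + 1116*j (a(j) = -9*(72 + (j + j))*(14 - 76) = -9*(72 + 2*j)*(-62) = -9*(-4464 - 124*j) = 40176 + 1116*j)
a(U(5)) + G(16*0) = (40176 + 1116*(-6 + 5²)) + 0 = (40176 + 1116*(-6 + 25)) + 0 = (40176 + 1116*19) + 0 = (40176 + 21204) + 0 = 61380 + 0 = 61380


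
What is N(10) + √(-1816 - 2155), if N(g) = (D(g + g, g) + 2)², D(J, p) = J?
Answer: 484 + 19*I*√11 ≈ 484.0 + 63.016*I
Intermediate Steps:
N(g) = (2 + 2*g)² (N(g) = ((g + g) + 2)² = (2*g + 2)² = (2 + 2*g)²)
N(10) + √(-1816 - 2155) = 4*(1 + 10)² + √(-1816 - 2155) = 4*11² + √(-3971) = 4*121 + 19*I*√11 = 484 + 19*I*√11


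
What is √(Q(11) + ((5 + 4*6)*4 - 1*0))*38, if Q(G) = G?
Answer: 38*√127 ≈ 428.24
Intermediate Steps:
√(Q(11) + ((5 + 4*6)*4 - 1*0))*38 = √(11 + ((5 + 4*6)*4 - 1*0))*38 = √(11 + ((5 + 24)*4 + 0))*38 = √(11 + (29*4 + 0))*38 = √(11 + (116 + 0))*38 = √(11 + 116)*38 = √127*38 = 38*√127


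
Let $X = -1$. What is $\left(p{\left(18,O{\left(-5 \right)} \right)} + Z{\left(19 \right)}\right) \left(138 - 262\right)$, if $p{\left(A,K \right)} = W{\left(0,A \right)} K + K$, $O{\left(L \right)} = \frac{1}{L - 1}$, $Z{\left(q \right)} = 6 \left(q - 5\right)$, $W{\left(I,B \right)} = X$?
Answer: $-10416$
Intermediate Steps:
$W{\left(I,B \right)} = -1$
$Z{\left(q \right)} = -30 + 6 q$ ($Z{\left(q \right)} = 6 \left(-5 + q\right) = -30 + 6 q$)
$O{\left(L \right)} = \frac{1}{-1 + L}$
$p{\left(A,K \right)} = 0$ ($p{\left(A,K \right)} = - K + K = 0$)
$\left(p{\left(18,O{\left(-5 \right)} \right)} + Z{\left(19 \right)}\right) \left(138 - 262\right) = \left(0 + \left(-30 + 6 \cdot 19\right)\right) \left(138 - 262\right) = \left(0 + \left(-30 + 114\right)\right) \left(-124\right) = \left(0 + 84\right) \left(-124\right) = 84 \left(-124\right) = -10416$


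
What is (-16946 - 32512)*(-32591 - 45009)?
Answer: 3837940800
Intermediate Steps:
(-16946 - 32512)*(-32591 - 45009) = -49458*(-77600) = 3837940800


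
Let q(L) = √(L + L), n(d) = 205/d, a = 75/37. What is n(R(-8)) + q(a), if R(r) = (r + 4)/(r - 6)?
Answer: 1435/2 + 5*√222/37 ≈ 719.51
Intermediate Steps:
a = 75/37 (a = 75*(1/37) = 75/37 ≈ 2.0270)
R(r) = (4 + r)/(-6 + r)
q(L) = √2*√L (q(L) = √(2*L) = √2*√L)
n(R(-8)) + q(a) = 205/(((4 - 8)/(-6 - 8))) + √2*√(75/37) = 205/((-4/(-14))) + √2*(5*√111/37) = 205/((-1/14*(-4))) + 5*√222/37 = 205/(2/7) + 5*√222/37 = 205*(7/2) + 5*√222/37 = 1435/2 + 5*√222/37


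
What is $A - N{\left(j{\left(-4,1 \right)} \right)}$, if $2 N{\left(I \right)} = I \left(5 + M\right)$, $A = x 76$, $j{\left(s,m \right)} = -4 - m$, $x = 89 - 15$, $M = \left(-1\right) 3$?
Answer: $5629$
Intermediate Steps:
$M = -3$
$x = 74$ ($x = 89 - 15 = 74$)
$A = 5624$ ($A = 74 \cdot 76 = 5624$)
$N{\left(I \right)} = I$ ($N{\left(I \right)} = \frac{I \left(5 - 3\right)}{2} = \frac{I 2}{2} = \frac{2 I}{2} = I$)
$A - N{\left(j{\left(-4,1 \right)} \right)} = 5624 - \left(-4 - 1\right) = 5624 - -5 = 5624 + 5 = 5629$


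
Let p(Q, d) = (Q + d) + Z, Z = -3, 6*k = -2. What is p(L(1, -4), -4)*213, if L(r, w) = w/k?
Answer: 1065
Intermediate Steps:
k = -⅓ (k = (⅙)*(-2) = -⅓ ≈ -0.33333)
L(r, w) = -3*w (L(r, w) = w/(-⅓) = w*(-3) = -3*w)
p(Q, d) = -3 + Q + d (p(Q, d) = (Q + d) - 3 = -3 + Q + d)
p(L(1, -4), -4)*213 = (-3 - 3*(-4) - 4)*213 = (-3 + 12 - 4)*213 = 5*213 = 1065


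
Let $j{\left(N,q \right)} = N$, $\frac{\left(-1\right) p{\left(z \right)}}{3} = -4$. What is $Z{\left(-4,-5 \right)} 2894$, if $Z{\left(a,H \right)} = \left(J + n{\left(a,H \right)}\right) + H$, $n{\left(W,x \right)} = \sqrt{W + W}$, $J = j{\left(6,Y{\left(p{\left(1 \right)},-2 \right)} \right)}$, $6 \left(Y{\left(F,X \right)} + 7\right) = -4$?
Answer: $2894 + 5788 i \sqrt{2} \approx 2894.0 + 8185.5 i$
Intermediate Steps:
$p{\left(z \right)} = 12$ ($p{\left(z \right)} = \left(-3\right) \left(-4\right) = 12$)
$Y{\left(F,X \right)} = - \frac{23}{3}$ ($Y{\left(F,X \right)} = -7 + \frac{1}{6} \left(-4\right) = -7 - \frac{2}{3} = - \frac{23}{3}$)
$J = 6$
$n{\left(W,x \right)} = \sqrt{2} \sqrt{W}$ ($n{\left(W,x \right)} = \sqrt{2 W} = \sqrt{2} \sqrt{W}$)
$Z{\left(a,H \right)} = 6 + H + \sqrt{2} \sqrt{a}$ ($Z{\left(a,H \right)} = \left(6 + \sqrt{2} \sqrt{a}\right) + H = 6 + H + \sqrt{2} \sqrt{a}$)
$Z{\left(-4,-5 \right)} 2894 = \left(6 - 5 + \sqrt{2} \sqrt{-4}\right) 2894 = \left(6 - 5 + \sqrt{2} \cdot 2 i\right) 2894 = \left(6 - 5 + 2 i \sqrt{2}\right) 2894 = \left(1 + 2 i \sqrt{2}\right) 2894 = 2894 + 5788 i \sqrt{2}$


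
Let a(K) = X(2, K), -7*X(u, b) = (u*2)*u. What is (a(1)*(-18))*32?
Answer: 4608/7 ≈ 658.29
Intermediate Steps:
X(u, b) = -2*u²/7 (X(u, b) = -u*2*u/7 = -2*u*u/7 = -2*u²/7)
a(K) = -8/7 (a(K) = -2/7*2² = -2/7*4 = -8/7)
(a(1)*(-18))*32 = -8/7*(-18)*32 = (144/7)*32 = 4608/7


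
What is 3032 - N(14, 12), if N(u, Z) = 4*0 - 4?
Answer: 3036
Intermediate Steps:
N(u, Z) = -4 (N(u, Z) = 0 - 4 = -4)
3032 - N(14, 12) = 3032 - 1*(-4) = 3032 + 4 = 3036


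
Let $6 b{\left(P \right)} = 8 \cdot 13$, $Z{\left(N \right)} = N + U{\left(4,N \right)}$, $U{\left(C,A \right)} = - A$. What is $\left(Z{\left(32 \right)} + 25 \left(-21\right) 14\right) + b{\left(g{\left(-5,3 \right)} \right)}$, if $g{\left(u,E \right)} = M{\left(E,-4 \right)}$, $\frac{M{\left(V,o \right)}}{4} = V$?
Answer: $- \frac{21998}{3} \approx -7332.7$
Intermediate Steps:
$M{\left(V,o \right)} = 4 V$
$Z{\left(N \right)} = 0$ ($Z{\left(N \right)} = N - N = 0$)
$g{\left(u,E \right)} = 4 E$
$b{\left(P \right)} = \frac{52}{3}$ ($b{\left(P \right)} = \frac{8 \cdot 13}{6} = \frac{1}{6} \cdot 104 = \frac{52}{3}$)
$\left(Z{\left(32 \right)} + 25 \left(-21\right) 14\right) + b{\left(g{\left(-5,3 \right)} \right)} = \left(0 + 25 \left(-21\right) 14\right) + \frac{52}{3} = \left(0 - 7350\right) + \frac{52}{3} = -7350 + \frac{52}{3} = - \frac{21998}{3}$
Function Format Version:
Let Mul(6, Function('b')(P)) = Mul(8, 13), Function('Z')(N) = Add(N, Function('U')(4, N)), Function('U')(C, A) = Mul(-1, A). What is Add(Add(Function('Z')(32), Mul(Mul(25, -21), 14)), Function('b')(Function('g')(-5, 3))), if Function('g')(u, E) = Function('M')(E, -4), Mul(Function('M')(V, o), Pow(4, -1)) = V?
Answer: Rational(-21998, 3) ≈ -7332.7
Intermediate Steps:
Function('M')(V, o) = Mul(4, V)
Function('Z')(N) = 0 (Function('Z')(N) = Add(N, Mul(-1, N)) = 0)
Function('g')(u, E) = Mul(4, E)
Function('b')(P) = Rational(52, 3) (Function('b')(P) = Mul(Rational(1, 6), Mul(8, 13)) = Mul(Rational(1, 6), 104) = Rational(52, 3))
Add(Add(Function('Z')(32), Mul(Mul(25, -21), 14)), Function('b')(Function('g')(-5, 3))) = Add(Add(0, Mul(Mul(25, -21), 14)), Rational(52, 3)) = Add(Add(0, Mul(-525, 14)), Rational(52, 3)) = Add(Add(0, -7350), Rational(52, 3)) = Add(-7350, Rational(52, 3)) = Rational(-21998, 3)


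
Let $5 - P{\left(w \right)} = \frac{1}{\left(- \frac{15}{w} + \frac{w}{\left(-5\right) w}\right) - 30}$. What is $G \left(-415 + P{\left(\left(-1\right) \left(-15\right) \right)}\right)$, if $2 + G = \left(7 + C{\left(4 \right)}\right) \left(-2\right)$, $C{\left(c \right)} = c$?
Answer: $\frac{127910}{13} \approx 9839.2$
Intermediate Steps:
$G = -24$ ($G = -2 + \left(7 + 4\right) \left(-2\right) = -2 + 11 \left(-2\right) = -2 - 22 = -24$)
$P{\left(w \right)} = 5 - \frac{1}{- \frac{151}{5} - \frac{15}{w}}$ ($P{\left(w \right)} = 5 - \frac{1}{\left(- \frac{15}{w} + \frac{w}{\left(-5\right) w}\right) - 30} = 5 - \frac{1}{\left(- \frac{15}{w} + w \left(- \frac{1}{5 w}\right)\right) - 30} = 5 - \frac{1}{\left(- \frac{15}{w} - \frac{1}{5}\right) - 30} = 5 - \frac{1}{\left(- \frac{1}{5} - \frac{15}{w}\right) - 30} = 5 - \frac{1}{- \frac{151}{5} - \frac{15}{w}}$)
$G \left(-415 + P{\left(\left(-1\right) \left(-15\right) \right)}\right) = - 24 \left(-415 + \frac{5 \left(75 + 152 \left(\left(-1\right) \left(-15\right)\right)\right)}{75 + 151 \left(\left(-1\right) \left(-15\right)\right)}\right) = - 24 \left(-415 + \frac{5 \left(75 + 152 \cdot 15\right)}{75 + 151 \cdot 15}\right) = - 24 \left(-415 + \frac{5 \left(75 + 2280\right)}{75 + 2265}\right) = - 24 \left(-415 + 5 \cdot \frac{1}{2340} \cdot 2355\right) = - 24 \left(-415 + \frac{785}{156}\right) = \left(-24\right) \left(- \frac{63955}{156}\right) = \frac{127910}{13}$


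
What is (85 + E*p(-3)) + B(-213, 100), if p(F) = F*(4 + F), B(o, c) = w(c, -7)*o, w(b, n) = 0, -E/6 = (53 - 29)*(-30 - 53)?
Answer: -35771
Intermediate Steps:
E = 11952 (E = -6*(53 - 29)*(-30 - 53) = -144*(-83) = -6*(-1992) = 11952)
B(o, c) = 0 (B(o, c) = 0*o = 0)
(85 + E*p(-3)) + B(-213, 100) = (85 + 11952*(-3*(4 - 3))) + 0 = (85 + 11952*(-3*1)) + 0 = (85 + 11952*(-3)) + 0 = (85 - 35856) + 0 = -35771 + 0 = -35771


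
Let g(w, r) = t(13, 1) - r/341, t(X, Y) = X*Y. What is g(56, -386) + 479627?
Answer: 163557626/341 ≈ 4.7964e+5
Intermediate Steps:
g(w, r) = 13 - r/341 (g(w, r) = 13*1 - r/341 = 13 - r/341)
g(56, -386) + 479627 = (13 - 1/341*(-386)) + 479627 = (13 + 386/341) + 479627 = 4819/341 + 479627 = 163557626/341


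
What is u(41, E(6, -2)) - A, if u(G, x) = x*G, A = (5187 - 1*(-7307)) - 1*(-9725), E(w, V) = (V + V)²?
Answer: -21563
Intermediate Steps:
E(w, V) = 4*V² (E(w, V) = (2*V)² = 4*V²)
A = 22219 (A = (5187 + 7307) + 9725 = 12494 + 9725 = 22219)
u(G, x) = G*x
u(41, E(6, -2)) - A = 41*(4*(-2)²) - 1*22219 = 41*(4*4) - 22219 = 41*16 - 22219 = 656 - 22219 = -21563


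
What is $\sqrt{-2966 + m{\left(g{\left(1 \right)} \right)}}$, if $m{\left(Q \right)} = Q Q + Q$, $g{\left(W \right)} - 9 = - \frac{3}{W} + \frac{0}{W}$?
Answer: $2 i \sqrt{731} \approx 54.074 i$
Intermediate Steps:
$g{\left(W \right)} = 9 - \frac{3}{W}$ ($g{\left(W \right)} = 9 + \left(- \frac{3}{W} + \frac{0}{W}\right) = 9 + \left(- \frac{3}{W} + 0\right) = 9 - \frac{3}{W}$)
$m{\left(Q \right)} = Q + Q^{2}$ ($m{\left(Q \right)} = Q^{2} + Q = Q + Q^{2}$)
$\sqrt{-2966 + m{\left(g{\left(1 \right)} \right)}} = \sqrt{-2966 + \left(9 - \frac{3}{1}\right) \left(1 + \left(9 - \frac{3}{1}\right)\right)} = \sqrt{-2966 + \left(9 - 3\right) \left(1 + \left(9 - 3\right)\right)} = \sqrt{-2966 + 6 \left(1 + 6\right)} = \sqrt{-2966 + 6 \cdot 7} = \sqrt{-2966 + 42} = \sqrt{-2924} = 2 i \sqrt{731}$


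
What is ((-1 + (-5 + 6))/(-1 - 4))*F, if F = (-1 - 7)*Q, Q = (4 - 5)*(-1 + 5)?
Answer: 0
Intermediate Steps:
Q = -4 (Q = -1*4 = -4)
F = 32 (F = (-1 - 7)*(-4) = -8*(-4) = 32)
((-1 + (-5 + 6))/(-1 - 4))*F = ((-1 + (-5 + 6))/(-1 - 4))*32 = ((-1 + 1)/(-5))*32 = -1/5*0*32 = 0*32 = 0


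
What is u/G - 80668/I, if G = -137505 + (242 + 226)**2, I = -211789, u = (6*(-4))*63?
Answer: 2085249908/5754942497 ≈ 0.36234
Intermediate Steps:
u = -1512 (u = -24*63 = -1512)
G = 81519 (G = -137505 + 468**2 = -137505 + 219024 = 81519)
u/G - 80668/I = -1512/81519 - 80668/(-211789) = -1512*1/81519 - 80668*(-1/211789) = -504/27173 + 80668/211789 = 2085249908/5754942497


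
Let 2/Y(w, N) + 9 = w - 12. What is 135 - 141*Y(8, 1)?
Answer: 2037/13 ≈ 156.69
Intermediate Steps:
Y(w, N) = 2/(-21 + w) (Y(w, N) = 2/(-9 + (w - 12)) = 2/(-9 + (-12 + w)) = 2/(-21 + w))
135 - 141*Y(8, 1) = 135 - 282/(-21 + 8) = 135 - 282/(-13) = 135 - 282*(-1)/13 = 135 - 141*(-2/13) = 135 + 282/13 = 2037/13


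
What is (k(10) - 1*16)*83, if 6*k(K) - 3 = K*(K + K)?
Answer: 8881/6 ≈ 1480.2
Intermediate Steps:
k(K) = 1/2 + K**2/3 (k(K) = 1/2 + (K*(K + K))/6 = 1/2 + (K*(2*K))/6 = 1/2 + (2*K**2)/6 = 1/2 + K**2/3)
(k(10) - 1*16)*83 = ((1/2 + (1/3)*10**2) - 1*16)*83 = ((1/2 + (1/3)*100) - 16)*83 = ((1/2 + 100/3) - 16)*83 = (203/6 - 16)*83 = (107/6)*83 = 8881/6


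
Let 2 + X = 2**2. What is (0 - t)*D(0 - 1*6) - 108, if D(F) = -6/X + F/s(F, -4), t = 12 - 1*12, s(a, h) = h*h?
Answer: -108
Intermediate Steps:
X = 2 (X = -2 + 2**2 = -2 + 4 = 2)
s(a, h) = h**2
t = 0 (t = 12 - 12 = 0)
D(F) = -3 + F/16 (D(F) = -6/2 + F/((-4)**2) = -6*1/2 + F/16 = -3 + F*(1/16) = -3 + F/16)
(0 - t)*D(0 - 1*6) - 108 = (0 - 1*0)*(-3 + (0 - 1*6)/16) - 108 = (0 + 0)*(-3 + (0 - 6)/16) - 108 = 0*(-3 + (1/16)*(-6)) - 108 = 0*(-3 - 3/8) - 108 = 0*(-27/8) - 108 = 0 - 108 = -108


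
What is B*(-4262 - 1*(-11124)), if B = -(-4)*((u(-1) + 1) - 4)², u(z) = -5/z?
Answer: 109792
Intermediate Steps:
B = 16 (B = -(-4)*((-5/(-1) + 1) - 4)² = -(-4)*((-5*(-1) + 1) - 4)² = -(-4)*((5 + 1) - 4)² = -(-4)*(6 - 4)² = -(-4)*2² = -(-4)*4 = -1*(-16) = 16)
B*(-4262 - 1*(-11124)) = 16*(-4262 - 1*(-11124)) = 16*(-4262 + 11124) = 16*6862 = 109792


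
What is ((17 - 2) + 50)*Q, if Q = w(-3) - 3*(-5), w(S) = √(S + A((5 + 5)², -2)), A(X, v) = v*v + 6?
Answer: 975 + 65*√7 ≈ 1147.0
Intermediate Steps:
A(X, v) = 6 + v² (A(X, v) = v² + 6 = 6 + v²)
w(S) = √(10 + S) (w(S) = √(S + (6 + (-2)²)) = √(S + (6 + 4)) = √(S + 10) = √(10 + S))
Q = 15 + √7 (Q = √(10 - 3) - 3*(-5) = √7 + 15 = 15 + √7 ≈ 17.646)
((17 - 2) + 50)*Q = ((17 - 2) + 50)*(15 + √7) = (15 + 50)*(15 + √7) = 65*(15 + √7) = 975 + 65*√7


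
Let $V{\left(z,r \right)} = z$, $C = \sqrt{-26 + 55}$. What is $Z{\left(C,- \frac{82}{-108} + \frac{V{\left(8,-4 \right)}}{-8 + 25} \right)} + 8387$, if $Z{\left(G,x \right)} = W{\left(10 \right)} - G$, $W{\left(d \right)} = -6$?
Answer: $8381 - \sqrt{29} \approx 8375.6$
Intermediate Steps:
$C = \sqrt{29} \approx 5.3852$
$Z{\left(G,x \right)} = -6 - G$
$Z{\left(C,- \frac{82}{-108} + \frac{V{\left(8,-4 \right)}}{-8 + 25} \right)} + 8387 = \left(-6 - \sqrt{29}\right) + 8387 = 8381 - \sqrt{29}$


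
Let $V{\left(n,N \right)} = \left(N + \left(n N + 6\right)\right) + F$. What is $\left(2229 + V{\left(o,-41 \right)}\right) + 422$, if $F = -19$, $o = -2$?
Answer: $2679$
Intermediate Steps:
$V{\left(n,N \right)} = -13 + N + N n$ ($V{\left(n,N \right)} = \left(N + \left(n N + 6\right)\right) - 19 = \left(N + \left(N n + 6\right)\right) - 19 = \left(N + \left(6 + N n\right)\right) - 19 = \left(6 + N + N n\right) - 19 = -13 + N + N n$)
$\left(2229 + V{\left(o,-41 \right)}\right) + 422 = \left(2229 - -28\right) + 422 = \left(2229 + 28\right) + 422 = 2257 + 422 = 2679$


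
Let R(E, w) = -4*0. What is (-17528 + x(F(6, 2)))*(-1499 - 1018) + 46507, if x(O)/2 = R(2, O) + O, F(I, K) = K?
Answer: 44154415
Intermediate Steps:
R(E, w) = 0
x(O) = 2*O (x(O) = 2*(0 + O) = 2*O)
(-17528 + x(F(6, 2)))*(-1499 - 1018) + 46507 = (-17528 + 2*2)*(-1499 - 1018) + 46507 = (-17528 + 4)*(-2517) + 46507 = -17524*(-2517) + 46507 = 44107908 + 46507 = 44154415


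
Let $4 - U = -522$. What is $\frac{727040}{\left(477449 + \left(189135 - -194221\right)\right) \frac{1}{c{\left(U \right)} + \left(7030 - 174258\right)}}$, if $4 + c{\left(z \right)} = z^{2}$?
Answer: $\frac{15914033152}{172161} \approx 92437.0$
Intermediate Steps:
$U = 526$ ($U = 4 - -522 = 4 + 522 = 526$)
$c{\left(z \right)} = -4 + z^{2}$
$\frac{727040}{\left(477449 + \left(189135 - -194221\right)\right) \frac{1}{c{\left(U \right)} + \left(7030 - 174258\right)}} = \frac{727040}{\left(477449 + \left(189135 - -194221\right)\right) \frac{1}{\left(-4 + 526^{2}\right) + \left(7030 - 174258\right)}} = \frac{727040}{\left(477449 + \left(189135 + 194221\right)\right) \frac{1}{\left(-4 + 276676\right) - 167228}} = \frac{727040}{\left(477449 + 383356\right) \frac{1}{276672 - 167228}} = \frac{727040}{860805 \cdot \frac{1}{109444}} = \frac{727040}{\frac{860805}{109444}} = 727040 \cdot \frac{109444}{860805} = \frac{15914033152}{172161}$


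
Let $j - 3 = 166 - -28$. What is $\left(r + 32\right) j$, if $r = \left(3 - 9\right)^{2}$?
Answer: $13396$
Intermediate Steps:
$j = 197$ ($j = 3 + \left(166 - -28\right) = 3 + \left(166 + 28\right) = 3 + 194 = 197$)
$r = 36$ ($r = \left(-6\right)^{2} = 36$)
$\left(r + 32\right) j = \left(36 + 32\right) 197 = 68 \cdot 197 = 13396$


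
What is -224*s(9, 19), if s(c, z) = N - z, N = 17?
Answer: 448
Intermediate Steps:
s(c, z) = 17 - z
-224*s(9, 19) = -224*(17 - 1*19) = -224*(17 - 19) = -224*(-2) = 448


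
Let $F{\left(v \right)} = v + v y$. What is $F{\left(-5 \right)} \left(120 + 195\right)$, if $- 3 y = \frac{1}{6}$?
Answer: $- \frac{2975}{2} \approx -1487.5$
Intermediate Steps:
$y = - \frac{1}{18}$ ($y = - \frac{1}{3 \cdot 6} = \left(- \frac{1}{3}\right) \frac{1}{6} = - \frac{1}{18} \approx -0.055556$)
$F{\left(v \right)} = \frac{17 v}{18}$ ($F{\left(v \right)} = v + v \left(- \frac{1}{18}\right) = v - \frac{v}{18} = \frac{17 v}{18}$)
$F{\left(-5 \right)} \left(120 + 195\right) = \frac{17}{18} \left(-5\right) \left(120 + 195\right) = \left(- \frac{85}{18}\right) 315 = - \frac{2975}{2}$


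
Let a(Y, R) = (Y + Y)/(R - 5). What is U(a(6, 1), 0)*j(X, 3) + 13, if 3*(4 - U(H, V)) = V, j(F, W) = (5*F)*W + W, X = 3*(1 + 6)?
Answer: 1285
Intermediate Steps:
X = 21 (X = 3*7 = 21)
j(F, W) = W + 5*F*W (j(F, W) = 5*F*W + W = W + 5*F*W)
a(Y, R) = 2*Y/(-5 + R) (a(Y, R) = (2*Y)/(-5 + R) = 2*Y/(-5 + R))
U(H, V) = 4 - V/3
U(a(6, 1), 0)*j(X, 3) + 13 = (4 - ⅓*0)*(3*(1 + 5*21)) + 13 = (4 + 0)*(3*(1 + 105)) + 13 = 4*(3*106) + 13 = 4*318 + 13 = 1272 + 13 = 1285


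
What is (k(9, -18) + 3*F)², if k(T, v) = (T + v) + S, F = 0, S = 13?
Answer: 16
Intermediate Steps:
k(T, v) = 13 + T + v (k(T, v) = (T + v) + 13 = 13 + T + v)
(k(9, -18) + 3*F)² = ((13 + 9 - 18) + 3*0)² = (4 + 0)² = 4² = 16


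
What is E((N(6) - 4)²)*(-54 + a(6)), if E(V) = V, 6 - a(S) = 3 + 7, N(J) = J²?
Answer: -59392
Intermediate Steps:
a(S) = -4 (a(S) = 6 - (3 + 7) = 6 - 1*10 = 6 - 10 = -4)
E((N(6) - 4)²)*(-54 + a(6)) = (6² - 4)²*(-54 - 4) = (36 - 4)²*(-58) = 32²*(-58) = 1024*(-58) = -59392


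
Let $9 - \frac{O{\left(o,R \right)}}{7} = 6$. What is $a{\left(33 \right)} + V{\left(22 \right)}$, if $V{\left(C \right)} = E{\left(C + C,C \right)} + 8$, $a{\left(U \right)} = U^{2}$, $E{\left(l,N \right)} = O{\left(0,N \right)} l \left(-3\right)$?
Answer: $-1675$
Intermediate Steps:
$O{\left(o,R \right)} = 21$ ($O{\left(o,R \right)} = 63 - 42 = 21$)
$E{\left(l,N \right)} = - 63 l$ ($E{\left(l,N \right)} = 21 l \left(-3\right) = - 63 l$)
$V{\left(C \right)} = 8 - 126 C$ ($V{\left(C \right)} = - 63 \left(C + C\right) + 8 = - 63 \cdot 2 C + 8 = - 126 C + 8 = 8 - 126 C$)
$a{\left(33 \right)} + V{\left(22 \right)} = 33^{2} + \left(8 - 2772\right) = 1089 + \left(8 - 2772\right) = 1089 - 2764 = -1675$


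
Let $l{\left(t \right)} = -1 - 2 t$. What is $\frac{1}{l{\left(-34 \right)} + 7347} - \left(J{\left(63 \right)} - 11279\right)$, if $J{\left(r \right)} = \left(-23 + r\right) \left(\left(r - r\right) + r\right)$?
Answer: $\frac{64939227}{7414} \approx 8759.0$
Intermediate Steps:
$J{\left(r \right)} = r \left(-23 + r\right)$ ($J{\left(r \right)} = \left(-23 + r\right) \left(0 + r\right) = \left(-23 + r\right) r = r \left(-23 + r\right)$)
$\frac{1}{l{\left(-34 \right)} + 7347} - \left(J{\left(63 \right)} - 11279\right) = \frac{1}{\left(-1 - -68\right) + 7347} - \left(63 \left(-23 + 63\right) - 11279\right) = \frac{1}{\left(-1 + 68\right) + 7347} - \left(63 \cdot 40 - 11279\right) = \frac{1}{67 + 7347} - \left(2520 - 11279\right) = \frac{1}{7414} - -8759 = \frac{1}{7414} + 8759 = \frac{64939227}{7414}$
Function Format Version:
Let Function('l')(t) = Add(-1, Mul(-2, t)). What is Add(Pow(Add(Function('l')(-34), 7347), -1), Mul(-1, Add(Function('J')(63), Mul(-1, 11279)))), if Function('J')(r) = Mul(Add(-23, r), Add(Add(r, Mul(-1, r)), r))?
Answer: Rational(64939227, 7414) ≈ 8759.0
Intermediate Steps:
Function('J')(r) = Mul(r, Add(-23, r)) (Function('J')(r) = Mul(Add(-23, r), Add(0, r)) = Mul(Add(-23, r), r) = Mul(r, Add(-23, r)))
Add(Pow(Add(Function('l')(-34), 7347), -1), Mul(-1, Add(Function('J')(63), Mul(-1, 11279)))) = Add(Pow(Add(Add(-1, Mul(-2, -34)), 7347), -1), Mul(-1, Add(Mul(63, Add(-23, 63)), Mul(-1, 11279)))) = Add(Pow(Add(Add(-1, 68), 7347), -1), Mul(-1, Add(Mul(63, 40), -11279))) = Add(Pow(Add(67, 7347), -1), Mul(-1, Add(2520, -11279))) = Add(Pow(7414, -1), Mul(-1, -8759)) = Add(Rational(1, 7414), 8759) = Rational(64939227, 7414)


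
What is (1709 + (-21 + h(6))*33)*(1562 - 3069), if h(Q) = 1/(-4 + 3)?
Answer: -1481381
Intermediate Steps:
h(Q) = -1 (h(Q) = 1/(-1) = -1)
(1709 + (-21 + h(6))*33)*(1562 - 3069) = (1709 + (-21 - 1)*33)*(1562 - 3069) = (1709 - 22*33)*(-1507) = (1709 - 726)*(-1507) = 983*(-1507) = -1481381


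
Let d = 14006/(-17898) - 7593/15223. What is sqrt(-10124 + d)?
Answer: I*sqrt(187912906442360977098)/136230627 ≈ 100.62*I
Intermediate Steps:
d = -174556426/136230627 (d = 14006*(-1/17898) - 7593*1/15223 = -7003/8949 - 7593/15223 = -174556426/136230627 ≈ -1.2813)
sqrt(-10124 + d) = sqrt(-10124 - 174556426/136230627) = sqrt(-1379373424174/136230627) = I*sqrt(187912906442360977098)/136230627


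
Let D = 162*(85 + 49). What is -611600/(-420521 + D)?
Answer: 611600/398813 ≈ 1.5336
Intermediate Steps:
D = 21708 (D = 162*134 = 21708)
-611600/(-420521 + D) = -611600/(-420521 + 21708) = -611600/(-398813) = -611600*(-1/398813) = 611600/398813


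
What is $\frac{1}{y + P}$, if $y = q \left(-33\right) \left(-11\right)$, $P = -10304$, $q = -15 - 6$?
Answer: $- \frac{1}{17927} \approx -5.5782 \cdot 10^{-5}$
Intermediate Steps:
$q = -21$
$y = -7623$ ($y = \left(-21\right) \left(-33\right) \left(-11\right) = 693 \left(-11\right) = -7623$)
$\frac{1}{y + P} = \frac{1}{-7623 - 10304} = \frac{1}{-17927} = - \frac{1}{17927}$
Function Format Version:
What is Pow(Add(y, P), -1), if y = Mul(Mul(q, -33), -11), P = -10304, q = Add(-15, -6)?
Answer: Rational(-1, 17927) ≈ -5.5782e-5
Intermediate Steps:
q = -21
y = -7623 (y = Mul(Mul(-21, -33), -11) = Mul(693, -11) = -7623)
Pow(Add(y, P), -1) = Pow(Add(-7623, -10304), -1) = Pow(-17927, -1) = Rational(-1, 17927)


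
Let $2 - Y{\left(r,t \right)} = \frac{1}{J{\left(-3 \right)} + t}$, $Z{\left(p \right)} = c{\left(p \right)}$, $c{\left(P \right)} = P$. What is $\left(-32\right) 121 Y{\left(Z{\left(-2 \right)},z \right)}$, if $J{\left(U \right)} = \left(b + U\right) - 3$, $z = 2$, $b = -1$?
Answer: $- \frac{42592}{5} \approx -8518.4$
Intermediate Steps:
$Z{\left(p \right)} = p$
$J{\left(U \right)} = -4 + U$ ($J{\left(U \right)} = \left(-1 + U\right) - 3 = -4 + U$)
$Y{\left(r,t \right)} = 2 - \frac{1}{-7 + t}$ ($Y{\left(r,t \right)} = 2 - \frac{1}{\left(-4 - 3\right) + t} = 2 - \frac{1}{-7 + t}$)
$\left(-32\right) 121 Y{\left(Z{\left(-2 \right)},z \right)} = \left(-32\right) 121 \frac{-15 + 2 \cdot 2}{-7 + 2} = - 3872 \frac{-15 + 4}{-5} = - 3872 \left(\left(- \frac{1}{5}\right) \left(-11\right)\right) = \left(-3872\right) \frac{11}{5} = - \frac{42592}{5}$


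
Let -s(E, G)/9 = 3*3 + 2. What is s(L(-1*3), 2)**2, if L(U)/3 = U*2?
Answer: 9801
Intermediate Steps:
L(U) = 6*U (L(U) = 3*(U*2) = 3*(2*U) = 6*U)
s(E, G) = -99 (s(E, G) = -9*(3*3 + 2) = -9*(9 + 2) = -9*11 = -99)
s(L(-1*3), 2)**2 = (-99)**2 = 9801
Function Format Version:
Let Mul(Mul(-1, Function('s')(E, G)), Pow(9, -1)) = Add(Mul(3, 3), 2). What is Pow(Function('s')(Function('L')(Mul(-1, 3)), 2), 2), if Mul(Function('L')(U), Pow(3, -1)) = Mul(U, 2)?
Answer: 9801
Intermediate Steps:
Function('L')(U) = Mul(6, U) (Function('L')(U) = Mul(3, Mul(U, 2)) = Mul(3, Mul(2, U)) = Mul(6, U))
Function('s')(E, G) = -99 (Function('s')(E, G) = Mul(-9, Add(Mul(3, 3), 2)) = Mul(-9, Add(9, 2)) = Mul(-9, 11) = -99)
Pow(Function('s')(Function('L')(Mul(-1, 3)), 2), 2) = Pow(-99, 2) = 9801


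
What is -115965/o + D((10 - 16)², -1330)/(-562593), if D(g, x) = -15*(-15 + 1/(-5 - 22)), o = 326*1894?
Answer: -588423286525/3126327050628 ≈ -0.18822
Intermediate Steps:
o = 617444
D(g, x) = 2030/9 (D(g, x) = -15*(-15 + 1/(-27)) = -15*(-15 - 1/27) = -15*(-406/27) = 2030/9)
-115965/o + D((10 - 16)², -1330)/(-562593) = -115965/617444 + (2030/9)/(-562593) = -115965*1/617444 + (2030/9)*(-1/562593) = -115965/617444 - 2030/5063337 = -588423286525/3126327050628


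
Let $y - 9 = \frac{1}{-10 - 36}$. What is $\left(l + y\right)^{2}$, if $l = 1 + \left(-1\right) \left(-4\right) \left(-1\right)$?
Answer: $\frac{75625}{2116} \approx 35.74$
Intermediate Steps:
$y = \frac{413}{46}$ ($y = 9 + \frac{1}{-10 - 36} = 9 + \frac{1}{-46} = 9 - \frac{1}{46} = \frac{413}{46} \approx 8.9783$)
$l = -3$ ($l = 1 + 4 \left(-1\right) = 1 - 4 = -3$)
$\left(l + y\right)^{2} = \left(-3 + \frac{413}{46}\right)^{2} = \left(\frac{275}{46}\right)^{2} = \frac{75625}{2116}$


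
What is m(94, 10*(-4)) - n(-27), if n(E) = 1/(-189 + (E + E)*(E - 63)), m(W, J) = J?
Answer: -186841/4671 ≈ -40.000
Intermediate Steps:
n(E) = 1/(-189 + 2*E*(-63 + E)) (n(E) = 1/(-189 + (2*E)*(-63 + E)) = 1/(-189 + 2*E*(-63 + E)))
m(94, 10*(-4)) - n(-27) = 10*(-4) - 1/(-189 - 126*(-27) + 2*(-27)**2) = -40 - 1/(-189 + 3402 + 2*729) = -40 - 1/(-189 + 3402 + 1458) = -40 - 1/4671 = -186841/4671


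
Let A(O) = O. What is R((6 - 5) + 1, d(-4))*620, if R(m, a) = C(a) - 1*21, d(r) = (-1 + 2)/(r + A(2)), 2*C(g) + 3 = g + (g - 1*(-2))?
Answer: -13640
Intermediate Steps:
C(g) = -1/2 + g (C(g) = -3/2 + (g + (g - 1*(-2)))/2 = -3/2 + (g + (g + 2))/2 = -3/2 + (g + (2 + g))/2 = -3/2 + (2 + 2*g)/2 = -3/2 + (1 + g) = -1/2 + g)
d(r) = 1/(2 + r) (d(r) = (-1 + 2)/(r + 2) = 1/(2 + r))
R(m, a) = -43/2 + a (R(m, a) = (-1/2 + a) - 1*21 = (-1/2 + a) - 21 = -43/2 + a)
R((6 - 5) + 1, d(-4))*620 = (-43/2 + 1/(2 - 4))*620 = (-43/2 + 1/(-2))*620 = (-43/2 - 1/2)*620 = -22*620 = -13640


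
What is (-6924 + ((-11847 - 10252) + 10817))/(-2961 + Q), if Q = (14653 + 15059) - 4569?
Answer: -9103/11091 ≈ -0.82076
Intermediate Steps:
Q = 25143 (Q = 29712 - 4569 = 25143)
(-6924 + ((-11847 - 10252) + 10817))/(-2961 + Q) = (-6924 + ((-11847 - 10252) + 10817))/(-2961 + 25143) = (-6924 + (-22099 + 10817))/22182 = (-6924 - 11282)*(1/22182) = -18206*1/22182 = -9103/11091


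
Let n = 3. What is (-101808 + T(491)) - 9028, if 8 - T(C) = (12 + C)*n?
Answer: -112337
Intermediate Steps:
T(C) = -28 - 3*C (T(C) = 8 - (12 + C)*3 = 8 - (36 + 3*C) = 8 + (-36 - 3*C) = -28 - 3*C)
(-101808 + T(491)) - 9028 = (-101808 + (-28 - 3*491)) - 9028 = (-101808 + (-28 - 1473)) - 9028 = (-101808 - 1501) - 9028 = -103309 - 9028 = -112337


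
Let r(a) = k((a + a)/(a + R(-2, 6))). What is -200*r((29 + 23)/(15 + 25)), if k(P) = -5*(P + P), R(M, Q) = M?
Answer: -52000/7 ≈ -7428.6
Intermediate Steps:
k(P) = -10*P
r(a) = -20*a/(-2 + a) (r(a) = -10*(a + a)/(a - 2) = -10*2*a/(-2 + a) = -20*a/(-2 + a))
-200*r((29 + 23)/(15 + 25)) = -(-4000)*(29 + 23)/(15 + 25)/(-2 + (29 + 23)/(15 + 25)) = -(-4000)*52/40/(-2 + 52/40) = -(-4000)*52*(1/40)/(-2 + 52*(1/40)) = -(-4000)*13/(10*(-2 + 13/10)) = -(-4000)*13/(10*(-7/10)) = -(-4000)*13*(-10)/(10*7) = -200*260/7 = -52000/7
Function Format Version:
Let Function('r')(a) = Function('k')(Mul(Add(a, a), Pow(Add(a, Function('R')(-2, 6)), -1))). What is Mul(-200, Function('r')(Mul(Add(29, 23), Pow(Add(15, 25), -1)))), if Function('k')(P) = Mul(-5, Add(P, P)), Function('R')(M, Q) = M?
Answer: Rational(-52000, 7) ≈ -7428.6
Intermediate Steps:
Function('k')(P) = Mul(-10, P) (Function('k')(P) = Mul(-5, Mul(2, P)) = Mul(-10, P))
Function('r')(a) = Mul(-20, a, Pow(Add(-2, a), -1)) (Function('r')(a) = Mul(-10, Mul(Add(a, a), Pow(Add(a, -2), -1))) = Mul(-10, Mul(Mul(2, a), Pow(Add(-2, a), -1))) = Mul(-10, Mul(2, a, Pow(Add(-2, a), -1))) = Mul(-20, a, Pow(Add(-2, a), -1)))
Mul(-200, Function('r')(Mul(Add(29, 23), Pow(Add(15, 25), -1)))) = Mul(-200, Mul(-20, Mul(Add(29, 23), Pow(Add(15, 25), -1)), Pow(Add(-2, Mul(Add(29, 23), Pow(Add(15, 25), -1))), -1))) = Mul(-200, Mul(-20, Mul(52, Pow(40, -1)), Pow(Add(-2, Mul(52, Pow(40, -1))), -1))) = Mul(-200, Mul(-20, Mul(52, Rational(1, 40)), Pow(Add(-2, Mul(52, Rational(1, 40))), -1))) = Mul(-200, Mul(-20, Rational(13, 10), Pow(Add(-2, Rational(13, 10)), -1))) = Mul(-200, Mul(-20, Rational(13, 10), Pow(Rational(-7, 10), -1))) = Mul(-200, Mul(-20, Rational(13, 10), Rational(-10, 7))) = Mul(-200, Rational(260, 7)) = Rational(-52000, 7)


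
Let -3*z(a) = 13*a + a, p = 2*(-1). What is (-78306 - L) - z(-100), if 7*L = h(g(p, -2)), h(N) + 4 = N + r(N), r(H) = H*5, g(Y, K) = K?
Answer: -1654178/21 ≈ -78770.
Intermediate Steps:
p = -2
z(a) = -14*a/3 (z(a) = -(13*a + a)/3 = -14*a/3)
r(H) = 5*H
h(N) = -4 + 6*N (h(N) = -4 + (N + 5*N) = -4 + 6*N)
L = -16/7 (L = (-4 + 6*(-2))/7 = (-4 - 12)/7 = (1/7)*(-16) = -16/7 ≈ -2.2857)
(-78306 - L) - z(-100) = (-78306 - 1*(-16/7)) - (-14)*(-100)/3 = (-78306 + 16/7) - 1*1400/3 = -548126/7 - 1400/3 = -1654178/21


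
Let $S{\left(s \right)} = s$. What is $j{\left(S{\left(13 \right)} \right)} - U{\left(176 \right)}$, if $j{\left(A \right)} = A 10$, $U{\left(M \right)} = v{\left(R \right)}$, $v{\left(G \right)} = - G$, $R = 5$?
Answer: $135$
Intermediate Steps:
$U{\left(M \right)} = -5$ ($U{\left(M \right)} = \left(-1\right) 5 = -5$)
$j{\left(A \right)} = 10 A$
$j{\left(S{\left(13 \right)} \right)} - U{\left(176 \right)} = 10 \cdot 13 - -5 = 130 + 5 = 135$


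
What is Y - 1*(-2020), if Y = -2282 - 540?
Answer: -802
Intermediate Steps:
Y = -2822
Y - 1*(-2020) = -2822 - 1*(-2020) = -2822 + 2020 = -802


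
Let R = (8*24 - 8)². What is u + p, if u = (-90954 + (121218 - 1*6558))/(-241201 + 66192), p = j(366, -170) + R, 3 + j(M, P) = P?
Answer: 5894804441/175009 ≈ 33683.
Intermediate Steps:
j(M, P) = -3 + P
R = 33856 (R = (192 - 8)² = 184² = 33856)
p = 33683 (p = (-3 - 170) + 33856 = -173 + 33856 = 33683)
u = -23706/175009 (u = (-90954 + (121218 - 6558))/(-175009) = (-90954 + 114660)*(-1/175009) = 23706*(-1/175009) = -23706/175009 ≈ -0.13546)
u + p = -23706/175009 + 33683 = 5894804441/175009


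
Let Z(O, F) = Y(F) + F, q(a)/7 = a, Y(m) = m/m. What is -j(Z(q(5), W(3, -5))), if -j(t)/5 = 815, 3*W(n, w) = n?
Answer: 4075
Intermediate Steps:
Y(m) = 1
W(n, w) = n/3
q(a) = 7*a
Z(O, F) = 1 + F
j(t) = -4075 (j(t) = -5*815 = -4075)
-j(Z(q(5), W(3, -5))) = -1*(-4075) = 4075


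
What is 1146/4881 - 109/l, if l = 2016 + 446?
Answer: 763141/4005674 ≈ 0.19052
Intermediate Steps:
l = 2462
1146/4881 - 109/l = 1146/4881 - 109/2462 = 1146*(1/4881) - 109*1/2462 = 382/1627 - 109/2462 = 763141/4005674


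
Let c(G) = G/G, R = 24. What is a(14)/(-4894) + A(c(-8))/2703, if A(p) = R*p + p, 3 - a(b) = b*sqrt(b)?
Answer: 114241/13228482 + 7*sqrt(14)/2447 ≈ 0.019340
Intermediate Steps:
a(b) = 3 - b**(3/2) (a(b) = 3 - b*sqrt(b) = 3 - b**(3/2))
c(G) = 1
A(p) = 25*p (A(p) = 24*p + p = 25*p)
a(14)/(-4894) + A(c(-8))/2703 = (3 - 14**(3/2))/(-4894) + (25*1)/2703 = (3 - 14*sqrt(14))*(-1/4894) + 25*(1/2703) = (3 - 14*sqrt(14))*(-1/4894) + 25/2703 = (-3/4894 + 7*sqrt(14)/2447) + 25/2703 = 114241/13228482 + 7*sqrt(14)/2447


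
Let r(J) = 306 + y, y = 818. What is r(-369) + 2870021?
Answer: 2871145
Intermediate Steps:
r(J) = 1124 (r(J) = 306 + 818 = 1124)
r(-369) + 2870021 = 1124 + 2870021 = 2871145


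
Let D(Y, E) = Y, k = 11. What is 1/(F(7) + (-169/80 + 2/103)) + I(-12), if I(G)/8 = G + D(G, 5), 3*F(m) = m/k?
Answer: -98474352/511471 ≈ -192.53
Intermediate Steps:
F(m) = m/33 (F(m) = (m/11)/3 = m/33)
I(G) = 16*G (I(G) = 8*(G + G) = 8*(2*G) = 16*G)
1/(F(7) + (-169/80 + 2/103)) + I(-12) = 1/((1/33)*7 + (-169/80 + 2/103)) + 16*(-12) = 1/(7/33 + (-169*1/80 + 2*(1/103))) - 192 = 1/(7/33 + (-169/80 + 2/103)) - 192 = 1/(7/33 - 17247/8240) - 192 = 1/(-511471/271920) - 192 = -271920/511471 - 192 = -98474352/511471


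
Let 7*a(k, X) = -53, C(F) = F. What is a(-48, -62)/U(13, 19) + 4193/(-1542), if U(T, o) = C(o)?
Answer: -639395/205086 ≈ -3.1177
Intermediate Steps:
a(k, X) = -53/7 (a(k, X) = (1/7)*(-53) = -53/7)
U(T, o) = o
a(-48, -62)/U(13, 19) + 4193/(-1542) = -53/7/19 + 4193/(-1542) = -53/7*1/19 + 4193*(-1/1542) = -53/133 - 4193/1542 = -639395/205086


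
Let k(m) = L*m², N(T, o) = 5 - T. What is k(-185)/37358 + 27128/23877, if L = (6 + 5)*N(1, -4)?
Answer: 18484911062/445998483 ≈ 41.446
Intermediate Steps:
L = 44 (L = (6 + 5)*(5 - 1*1) = 11*(5 - 1) = 11*4 = 44)
k(m) = 44*m²
k(-185)/37358 + 27128/23877 = (44*(-185)²)/37358 + 27128/23877 = (44*34225)*(1/37358) + 27128*(1/23877) = 1505900*(1/37358) + 27128/23877 = 752950/18679 + 27128/23877 = 18484911062/445998483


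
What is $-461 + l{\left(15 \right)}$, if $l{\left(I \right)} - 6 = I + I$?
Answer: $-425$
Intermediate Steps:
$l{\left(I \right)} = 6 + 2 I$ ($l{\left(I \right)} = 6 + \left(I + I\right) = 6 + 2 I$)
$-461 + l{\left(15 \right)} = -461 + \left(6 + 2 \cdot 15\right) = -461 + \left(6 + 30\right) = -461 + 36 = -425$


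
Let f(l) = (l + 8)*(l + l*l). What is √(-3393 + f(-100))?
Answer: 21*I*√2073 ≈ 956.13*I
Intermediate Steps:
f(l) = (8 + l)*(l + l²)
√(-3393 + f(-100)) = √(-3393 - 100*(8 + (-100)² + 9*(-100))) = √(-3393 - 100*(8 + 10000 - 900)) = √(-3393 - 100*9108) = √(-3393 - 910800) = √(-914193) = 21*I*√2073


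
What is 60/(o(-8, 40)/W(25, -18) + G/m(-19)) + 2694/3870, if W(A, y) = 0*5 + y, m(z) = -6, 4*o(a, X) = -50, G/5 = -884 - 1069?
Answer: 5542267/7561335 ≈ 0.73298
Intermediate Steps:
G = -9765 (G = 5*(-884 - 1069) = 5*(-1953) = -9765)
o(a, X) = -25/2 (o(a, X) = (¼)*(-50) = -25/2)
W(A, y) = y (W(A, y) = 0 + y = y)
60/(o(-8, 40)/W(25, -18) + G/m(-19)) + 2694/3870 = 60/(-25/2/(-18) - 9765/(-6)) + 2694/3870 = 60/(-25/2*(-1/18) - 9765*(-⅙)) + 2694*(1/3870) = 60/(25/36 + 3255/2) + 449/645 = 60/(58615/36) + 449/645 = 60*(36/58615) + 449/645 = 432/11723 + 449/645 = 5542267/7561335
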